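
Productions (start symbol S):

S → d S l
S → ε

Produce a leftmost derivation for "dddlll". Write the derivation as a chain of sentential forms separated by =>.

S => dSl => ddSll => dddSlll => dddlll

S => dSl   [S → d S l]
dSl => ddSll   [S → d S l]
ddSll => dddSlll   [S → d S l]
dddSlll => dddlll   [S → ε]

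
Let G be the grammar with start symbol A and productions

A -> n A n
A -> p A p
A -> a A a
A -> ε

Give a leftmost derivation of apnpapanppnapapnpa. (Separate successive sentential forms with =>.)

A => aAa => apApa => apnAnpa => apnpApnpa => apnpaAapnpa => apnpapApapnpa => apnpapaAapapnpa => apnpapanAnapapnpa => apnpapanpApnapapnpa => apnpapanppnapapnpa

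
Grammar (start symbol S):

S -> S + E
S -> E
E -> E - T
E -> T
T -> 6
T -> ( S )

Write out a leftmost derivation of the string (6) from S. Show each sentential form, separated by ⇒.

S⇒E⇒T⇒(S)⇒(E)⇒(T)⇒(6)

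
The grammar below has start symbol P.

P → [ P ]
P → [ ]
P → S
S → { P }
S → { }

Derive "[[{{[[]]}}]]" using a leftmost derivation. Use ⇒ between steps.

P ⇒ [P]   [P → [ P ]]
[P] ⇒ [[P]]   [P → [ P ]]
[[P]] ⇒ [[S]]   [P → S]
[[S]] ⇒ [[{P}]]   [S → { P }]
[[{P}]] ⇒ [[{S}]]   [P → S]
[[{S}]] ⇒ [[{{P}}]]   [S → { P }]
[[{{P}}]] ⇒ [[{{[P]}}]]   [P → [ P ]]
[[{{[P]}}]] ⇒ [[{{[[]]}}]]   [P → [ ]]

P ⇒ [P] ⇒ [[P]] ⇒ [[S]] ⇒ [[{P}]] ⇒ [[{S}]] ⇒ [[{{P}}]] ⇒ [[{{[P]}}]] ⇒ [[{{[[]]}}]]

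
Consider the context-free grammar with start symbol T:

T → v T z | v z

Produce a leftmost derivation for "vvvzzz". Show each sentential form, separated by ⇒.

T ⇒ vTz   [T → v T z]
vTz ⇒ vvTzz   [T → v T z]
vvTzz ⇒ vvvzzz   [T → v z]

T⇒vTz⇒vvTzz⇒vvvzzz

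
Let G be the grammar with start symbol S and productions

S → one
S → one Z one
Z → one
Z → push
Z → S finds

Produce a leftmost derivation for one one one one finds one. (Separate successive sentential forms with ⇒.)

S ⇒ one Z one   [S → one Z one]
one Z one ⇒ one S finds one   [Z → S finds]
one S finds one ⇒ one one Z one finds one   [S → one Z one]
one one Z one finds one ⇒ one one one one finds one   [Z → one]

S ⇒ one Z one ⇒ one S finds one ⇒ one one Z one finds one ⇒ one one one one finds one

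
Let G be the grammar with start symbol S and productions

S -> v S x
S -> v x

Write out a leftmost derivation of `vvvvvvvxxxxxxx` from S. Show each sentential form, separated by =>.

S=>vSx=>vvSxx=>vvvSxxx=>vvvvSxxxx=>vvvvvSxxxxx=>vvvvvvSxxxxxx=>vvvvvvvxxxxxxx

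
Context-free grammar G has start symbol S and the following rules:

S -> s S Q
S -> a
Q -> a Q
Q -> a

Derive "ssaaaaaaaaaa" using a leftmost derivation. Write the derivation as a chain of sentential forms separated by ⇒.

S ⇒ sSQ ⇒ ssSQQ ⇒ ssaQQ ⇒ ssaaQQ ⇒ ssaaaQQ ⇒ ssaaaaQ ⇒ ssaaaaaQ ⇒ ssaaaaaaQ ⇒ ssaaaaaaaQ ⇒ ssaaaaaaaaQ ⇒ ssaaaaaaaaaQ ⇒ ssaaaaaaaaaa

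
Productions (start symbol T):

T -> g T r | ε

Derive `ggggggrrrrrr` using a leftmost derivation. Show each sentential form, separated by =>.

T => gTr   [T -> g T r]
gTr => ggTrr   [T -> g T r]
ggTrr => gggTrrr   [T -> g T r]
gggTrrr => ggggTrrrr   [T -> g T r]
ggggTrrrr => gggggTrrrrr   [T -> g T r]
gggggTrrrrr => ggggggTrrrrrr   [T -> g T r]
ggggggTrrrrrr => ggggggrrrrrr   [T -> ε]

T => gTr => ggTrr => gggTrrr => ggggTrrrr => gggggTrrrrr => ggggggTrrrrrr => ggggggrrrrrr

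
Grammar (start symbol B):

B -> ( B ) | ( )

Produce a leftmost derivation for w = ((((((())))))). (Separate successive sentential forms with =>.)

B => (B)   [B -> ( B )]
(B) => ((B))   [B -> ( B )]
((B)) => (((B)))   [B -> ( B )]
(((B))) => ((((B))))   [B -> ( B )]
((((B)))) => (((((B)))))   [B -> ( B )]
(((((B))))) => ((((((B))))))   [B -> ( B )]
((((((B)))))) => ((((((()))))))   [B -> ( )]

B => (B) => ((B)) => (((B))) => ((((B)))) => (((((B))))) => ((((((B)))))) => ((((((()))))))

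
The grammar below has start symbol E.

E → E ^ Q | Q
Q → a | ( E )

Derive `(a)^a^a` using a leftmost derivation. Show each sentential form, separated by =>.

E => E^Q   [E → E ^ Q]
E^Q => E^Q^Q   [E → E ^ Q]
E^Q^Q => Q^Q^Q   [E → Q]
Q^Q^Q => (E)^Q^Q   [Q → ( E )]
(E)^Q^Q => (Q)^Q^Q   [E → Q]
(Q)^Q^Q => (a)^Q^Q   [Q → a]
(a)^Q^Q => (a)^a^Q   [Q → a]
(a)^a^Q => (a)^a^a   [Q → a]

E=>E^Q=>E^Q^Q=>Q^Q^Q=>(E)^Q^Q=>(Q)^Q^Q=>(a)^Q^Q=>(a)^a^Q=>(a)^a^a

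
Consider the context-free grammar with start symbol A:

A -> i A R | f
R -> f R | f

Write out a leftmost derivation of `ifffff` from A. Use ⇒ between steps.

A⇒iAR⇒ifR⇒iffR⇒ifffR⇒iffffR⇒ifffff

A ⇒ iAR   [A -> i A R]
iAR ⇒ ifR   [A -> f]
ifR ⇒ iffR   [R -> f R]
iffR ⇒ ifffR   [R -> f R]
ifffR ⇒ iffffR   [R -> f R]
iffffR ⇒ ifffff   [R -> f]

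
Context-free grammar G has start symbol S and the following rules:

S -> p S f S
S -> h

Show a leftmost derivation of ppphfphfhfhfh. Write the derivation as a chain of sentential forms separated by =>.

S=>pSfS=>ppSfSfS=>pppSfSfSfS=>ppphfSfSfS=>ppphfpSfSfSfS=>ppphfphfSfSfS=>ppphfphfhfSfS=>ppphfphfhfhfS=>ppphfphfhfhfh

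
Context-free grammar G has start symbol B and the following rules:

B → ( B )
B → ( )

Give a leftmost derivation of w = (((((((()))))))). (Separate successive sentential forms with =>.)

B => (B) => ((B)) => (((B))) => ((((B)))) => (((((B))))) => ((((((B)))))) => (((((((B))))))) => (((((((())))))))

B => (B)   [B → ( B )]
(B) => ((B))   [B → ( B )]
((B)) => (((B)))   [B → ( B )]
(((B))) => ((((B))))   [B → ( B )]
((((B)))) => (((((B)))))   [B → ( B )]
(((((B))))) => ((((((B))))))   [B → ( B )]
((((((B)))))) => (((((((B)))))))   [B → ( B )]
(((((((B))))))) => (((((((())))))))   [B → ( )]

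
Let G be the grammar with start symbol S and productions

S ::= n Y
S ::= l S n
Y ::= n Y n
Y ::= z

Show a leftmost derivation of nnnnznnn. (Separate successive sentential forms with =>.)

S => nY   [S ::= n Y]
nY => nnYn   [Y ::= n Y n]
nnYn => nnnYnn   [Y ::= n Y n]
nnnYnn => nnnnYnnn   [Y ::= n Y n]
nnnnYnnn => nnnnznnn   [Y ::= z]

S=>nY=>nnYn=>nnnYnn=>nnnnYnnn=>nnnnznnn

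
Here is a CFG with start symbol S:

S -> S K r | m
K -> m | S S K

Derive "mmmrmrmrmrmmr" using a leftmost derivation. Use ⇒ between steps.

S ⇒ SKr ⇒ mKr ⇒ mSSKr ⇒ mSKrSKr ⇒ mSKrKrSKr ⇒ mSKrKrKrSKr ⇒ mSKrKrKrKrSKr ⇒ mmKrKrKrKrSKr ⇒ mmmrKrKrKrSKr ⇒ mmmrmrKrKrSKr ⇒ mmmrmrmrKrSKr ⇒ mmmrmrmrmrSKr ⇒ mmmrmrmrmrmKr ⇒ mmmrmrmrmrmmr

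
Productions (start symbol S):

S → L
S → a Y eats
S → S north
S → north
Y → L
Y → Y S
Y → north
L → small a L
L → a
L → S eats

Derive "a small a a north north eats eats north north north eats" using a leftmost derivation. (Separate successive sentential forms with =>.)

S => a Y eats   [S → a Y eats]
a Y eats => a Y S eats   [Y → Y S]
a Y S eats => a Y S S eats   [Y → Y S]
a Y S S eats => a Y S S S eats   [Y → Y S]
a Y S S S eats => a L S S S eats   [Y → L]
a L S S S eats => a small a L S S S eats   [L → small a L]
a small a L S S S eats => a small a S eats S S S eats   [L → S eats]
a small a S eats S S S eats => a small a a Y eats eats S S S eats   [S → a Y eats]
a small a a Y eats eats S S S eats => a small a a Y S eats eats S S S eats   [Y → Y S]
a small a a Y S eats eats S S S eats => a small a a north S eats eats S S S eats   [Y → north]
a small a a north S eats eats S S S eats => a small a a north north eats eats S S S eats   [S → north]
a small a a north north eats eats S S S eats => a small a a north north eats eats north S S eats   [S → north]
a small a a north north eats eats north S S eats => a small a a north north eats eats north north S eats   [S → north]
a small a a north north eats eats north north S eats => a small a a north north eats eats north north north eats   [S → north]

S => a Y eats => a Y S eats => a Y S S eats => a Y S S S eats => a L S S S eats => a small a L S S S eats => a small a S eats S S S eats => a small a a Y eats eats S S S eats => a small a a Y S eats eats S S S eats => a small a a north S eats eats S S S eats => a small a a north north eats eats S S S eats => a small a a north north eats eats north S S eats => a small a a north north eats eats north north S eats => a small a a north north eats eats north north north eats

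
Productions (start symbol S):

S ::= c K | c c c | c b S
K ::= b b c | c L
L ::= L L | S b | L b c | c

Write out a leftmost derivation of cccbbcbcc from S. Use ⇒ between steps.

S ⇒ cK   [S ::= c K]
cK ⇒ ccL   [K ::= c L]
ccL ⇒ ccLL   [L ::= L L]
ccLL ⇒ ccLLL   [L ::= L L]
ccLLL ⇒ ccSbLL   [L ::= S b]
ccSbLL ⇒ cccKbLL   [S ::= c K]
cccKbLL ⇒ cccbbcbLL   [K ::= b b c]
cccbbcbLL ⇒ cccbbcbcL   [L ::= c]
cccbbcbcL ⇒ cccbbcbcc   [L ::= c]

S⇒cK⇒ccL⇒ccLL⇒ccLLL⇒ccSbLL⇒cccKbLL⇒cccbbcbLL⇒cccbbcbcL⇒cccbbcbcc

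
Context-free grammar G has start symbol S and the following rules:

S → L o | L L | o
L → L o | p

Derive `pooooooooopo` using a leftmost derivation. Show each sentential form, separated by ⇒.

S⇒LL⇒LoL⇒LooL⇒LoooL⇒LooooL⇒LoooooL⇒LooooooL⇒LoooooooL⇒LooooooooL⇒LoooooooooL⇒poooooooooL⇒poooooooooLo⇒pooooooooopo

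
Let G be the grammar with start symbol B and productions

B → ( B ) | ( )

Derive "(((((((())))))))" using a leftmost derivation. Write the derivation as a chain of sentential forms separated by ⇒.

B ⇒ (B) ⇒ ((B)) ⇒ (((B))) ⇒ ((((B)))) ⇒ (((((B))))) ⇒ ((((((B)))))) ⇒ (((((((B))))))) ⇒ (((((((())))))))

B ⇒ (B)   [B → ( B )]
(B) ⇒ ((B))   [B → ( B )]
((B)) ⇒ (((B)))   [B → ( B )]
(((B))) ⇒ ((((B))))   [B → ( B )]
((((B)))) ⇒ (((((B)))))   [B → ( B )]
(((((B))))) ⇒ ((((((B))))))   [B → ( B )]
((((((B)))))) ⇒ (((((((B)))))))   [B → ( B )]
(((((((B))))))) ⇒ (((((((())))))))   [B → ( )]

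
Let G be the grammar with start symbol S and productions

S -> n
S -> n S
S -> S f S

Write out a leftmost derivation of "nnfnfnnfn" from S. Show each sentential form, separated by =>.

S => SfS   [S -> S f S]
SfS => SfSfS   [S -> S f S]
SfSfS => SfSfSfS   [S -> S f S]
SfSfSfS => nSfSfSfS   [S -> n S]
nSfSfSfS => nnfSfSfS   [S -> n]
nnfSfSfS => nnfnfSfS   [S -> n]
nnfnfSfS => nnfnfnSfS   [S -> n S]
nnfnfnSfS => nnfnfnnfS   [S -> n]
nnfnfnnfS => nnfnfnnfn   [S -> n]

S => SfS => SfSfS => SfSfSfS => nSfSfSfS => nnfSfSfS => nnfnfSfS => nnfnfnSfS => nnfnfnnfS => nnfnfnnfn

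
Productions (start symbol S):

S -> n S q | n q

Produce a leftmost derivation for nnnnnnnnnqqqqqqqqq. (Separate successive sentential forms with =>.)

S => nSq   [S -> n S q]
nSq => nnSqq   [S -> n S q]
nnSqq => nnnSqqq   [S -> n S q]
nnnSqqq => nnnnSqqqq   [S -> n S q]
nnnnSqqqq => nnnnnSqqqqq   [S -> n S q]
nnnnnSqqqqq => nnnnnnSqqqqqq   [S -> n S q]
nnnnnnSqqqqqq => nnnnnnnSqqqqqqq   [S -> n S q]
nnnnnnnSqqqqqqq => nnnnnnnnSqqqqqqqq   [S -> n S q]
nnnnnnnnSqqqqqqqq => nnnnnnnnnqqqqqqqqq   [S -> n q]

S => nSq => nnSqq => nnnSqqq => nnnnSqqqq => nnnnnSqqqqq => nnnnnnSqqqqqq => nnnnnnnSqqqqqqq => nnnnnnnnSqqqqqqqq => nnnnnnnnnqqqqqqqqq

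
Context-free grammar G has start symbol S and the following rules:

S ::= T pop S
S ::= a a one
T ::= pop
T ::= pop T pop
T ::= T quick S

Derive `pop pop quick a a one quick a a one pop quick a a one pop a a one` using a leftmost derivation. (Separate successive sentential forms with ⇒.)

S ⇒ T pop S   [S ::= T pop S]
T pop S ⇒ T quick S pop S   [T ::= T quick S]
T quick S pop S ⇒ pop T pop quick S pop S   [T ::= pop T pop]
pop T pop quick S pop S ⇒ pop T quick S pop quick S pop S   [T ::= T quick S]
pop T quick S pop quick S pop S ⇒ pop T quick S quick S pop quick S pop S   [T ::= T quick S]
pop T quick S quick S pop quick S pop S ⇒ pop pop quick S quick S pop quick S pop S   [T ::= pop]
pop pop quick S quick S pop quick S pop S ⇒ pop pop quick a a one quick S pop quick S pop S   [S ::= a a one]
pop pop quick a a one quick S pop quick S pop S ⇒ pop pop quick a a one quick a a one pop quick S pop S   [S ::= a a one]
pop pop quick a a one quick a a one pop quick S pop S ⇒ pop pop quick a a one quick a a one pop quick a a one pop S   [S ::= a a one]
pop pop quick a a one quick a a one pop quick a a one pop S ⇒ pop pop quick a a one quick a a one pop quick a a one pop a a one   [S ::= a a one]

S ⇒ T pop S ⇒ T quick S pop S ⇒ pop T pop quick S pop S ⇒ pop T quick S pop quick S pop S ⇒ pop T quick S quick S pop quick S pop S ⇒ pop pop quick S quick S pop quick S pop S ⇒ pop pop quick a a one quick S pop quick S pop S ⇒ pop pop quick a a one quick a a one pop quick S pop S ⇒ pop pop quick a a one quick a a one pop quick a a one pop S ⇒ pop pop quick a a one quick a a one pop quick a a one pop a a one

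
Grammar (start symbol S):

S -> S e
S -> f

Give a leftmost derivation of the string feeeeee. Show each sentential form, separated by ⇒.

S ⇒ Se   [S -> S e]
Se ⇒ See   [S -> S e]
See ⇒ Seee   [S -> S e]
Seee ⇒ Seeee   [S -> S e]
Seeee ⇒ Seeeee   [S -> S e]
Seeeee ⇒ Seeeeee   [S -> S e]
Seeeeee ⇒ feeeeee   [S -> f]

S ⇒ Se ⇒ See ⇒ Seee ⇒ Seeee ⇒ Seeeee ⇒ Seeeeee ⇒ feeeeee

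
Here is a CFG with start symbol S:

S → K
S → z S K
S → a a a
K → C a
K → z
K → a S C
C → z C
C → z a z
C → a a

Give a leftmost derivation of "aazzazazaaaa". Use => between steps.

S=>K=>aSC=>aKC=>aaSCC=>aaKCC=>aaCaCC=>aazCaCC=>aazzazaCC=>aazzazazCC=>aazzazazaaC=>aazzazazaaaa

S => K   [S → K]
K => aSC   [K → a S C]
aSC => aKC   [S → K]
aKC => aaSCC   [K → a S C]
aaSCC => aaKCC   [S → K]
aaKCC => aaCaCC   [K → C a]
aaCaCC => aazCaCC   [C → z C]
aazCaCC => aazzazaCC   [C → z a z]
aazzazaCC => aazzazazCC   [C → z C]
aazzazazCC => aazzazazaaC   [C → a a]
aazzazazaaC => aazzazazaaaa   [C → a a]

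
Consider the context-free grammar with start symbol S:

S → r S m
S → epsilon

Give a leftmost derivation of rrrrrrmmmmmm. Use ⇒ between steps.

S ⇒ rSm   [S → r S m]
rSm ⇒ rrSmm   [S → r S m]
rrSmm ⇒ rrrSmmm   [S → r S m]
rrrSmmm ⇒ rrrrSmmmm   [S → r S m]
rrrrSmmmm ⇒ rrrrrSmmmmm   [S → r S m]
rrrrrSmmmmm ⇒ rrrrrrSmmmmmm   [S → r S m]
rrrrrrSmmmmmm ⇒ rrrrrrmmmmmm   [S → epsilon]

S ⇒ rSm ⇒ rrSmm ⇒ rrrSmmm ⇒ rrrrSmmmm ⇒ rrrrrSmmmmm ⇒ rrrrrrSmmmmmm ⇒ rrrrrrmmmmmm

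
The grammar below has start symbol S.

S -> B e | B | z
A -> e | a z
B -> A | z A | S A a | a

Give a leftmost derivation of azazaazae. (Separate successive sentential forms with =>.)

S => Be   [S -> B e]
Be => SAae   [B -> S A a]
SAae => BAae   [S -> B]
BAae => SAaAae   [B -> S A a]
SAaAae => BAaAae   [S -> B]
BAaAae => AAaAae   [B -> A]
AAaAae => azAaAae   [A -> a z]
azAaAae => azazaAae   [A -> a z]
azazaAae => azazaazae   [A -> a z]

S => Be => SAae => BAae => SAaAae => BAaAae => AAaAae => azAaAae => azazaAae => azazaazae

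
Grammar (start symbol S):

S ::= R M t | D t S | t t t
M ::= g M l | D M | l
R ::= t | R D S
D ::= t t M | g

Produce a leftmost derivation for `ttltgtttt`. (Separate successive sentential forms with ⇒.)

S⇒DtS⇒ttMtS⇒ttltS⇒ttltDtS⇒ttltgtS⇒ttltgtttt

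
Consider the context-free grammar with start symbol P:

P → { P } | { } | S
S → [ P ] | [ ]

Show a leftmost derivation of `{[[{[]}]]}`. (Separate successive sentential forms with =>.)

P => {P} => {S} => {[P]} => {[S]} => {[[P]]} => {[[{P}]]} => {[[{S}]]} => {[[{[]}]]}

P => {P}   [P → { P }]
{P} => {S}   [P → S]
{S} => {[P]}   [S → [ P ]]
{[P]} => {[S]}   [P → S]
{[S]} => {[[P]]}   [S → [ P ]]
{[[P]]} => {[[{P}]]}   [P → { P }]
{[[{P}]]} => {[[{S}]]}   [P → S]
{[[{S}]]} => {[[{[]}]]}   [S → [ ]]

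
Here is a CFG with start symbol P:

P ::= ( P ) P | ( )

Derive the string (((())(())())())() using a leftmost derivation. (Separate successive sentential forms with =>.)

P => (P)P => ((P)P)P => (((P)P)P)P => (((())P)P)P => (((())(P)P)P)P => (((())(())P)P)P => (((())(())())P)P => (((())(())())())P => (((())(())())())()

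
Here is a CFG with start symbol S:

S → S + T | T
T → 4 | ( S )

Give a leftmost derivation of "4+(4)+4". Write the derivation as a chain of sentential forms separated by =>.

S=>S+T=>S+T+T=>T+T+T=>4+T+T=>4+(S)+T=>4+(T)+T=>4+(4)+T=>4+(4)+4

S => S+T   [S → S + T]
S+T => S+T+T   [S → S + T]
S+T+T => T+T+T   [S → T]
T+T+T => 4+T+T   [T → 4]
4+T+T => 4+(S)+T   [T → ( S )]
4+(S)+T => 4+(T)+T   [S → T]
4+(T)+T => 4+(4)+T   [T → 4]
4+(4)+T => 4+(4)+4   [T → 4]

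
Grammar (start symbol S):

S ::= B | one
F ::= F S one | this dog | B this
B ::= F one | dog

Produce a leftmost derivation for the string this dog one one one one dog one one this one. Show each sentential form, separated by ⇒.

S ⇒ B ⇒ F one ⇒ B this one ⇒ F one this one ⇒ F S one one this one ⇒ F S one S one one this one ⇒ F S one S one S one one this one ⇒ this dog S one S one S one one this one ⇒ this dog one one S one S one one this one ⇒ this dog one one one one S one one this one ⇒ this dog one one one one B one one this one ⇒ this dog one one one one dog one one this one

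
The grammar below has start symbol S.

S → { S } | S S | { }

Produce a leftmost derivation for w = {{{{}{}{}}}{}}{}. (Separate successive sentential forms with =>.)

S => SS => {S}S => {SS}S => {{S}S}S => {{{S}}S}S => {{{SS}}S}S => {{{SSS}}S}S => {{{{}SS}}S}S => {{{{}{}S}}S}S => {{{{}{}{}}}S}S => {{{{}{}{}}}{}}S => {{{{}{}{}}}{}}{}

S => SS   [S → S S]
SS => {S}S   [S → { S }]
{S}S => {SS}S   [S → S S]
{SS}S => {{S}S}S   [S → { S }]
{{S}S}S => {{{S}}S}S   [S → { S }]
{{{S}}S}S => {{{SS}}S}S   [S → S S]
{{{SS}}S}S => {{{SSS}}S}S   [S → S S]
{{{SSS}}S}S => {{{{}SS}}S}S   [S → { }]
{{{{}SS}}S}S => {{{{}{}S}}S}S   [S → { }]
{{{{}{}S}}S}S => {{{{}{}{}}}S}S   [S → { }]
{{{{}{}{}}}S}S => {{{{}{}{}}}{}}S   [S → { }]
{{{{}{}{}}}{}}S => {{{{}{}{}}}{}}{}   [S → { }]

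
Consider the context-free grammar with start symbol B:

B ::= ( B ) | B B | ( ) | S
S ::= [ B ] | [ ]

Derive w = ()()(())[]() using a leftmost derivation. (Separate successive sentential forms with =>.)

B=>BB=>BBB=>BBBB=>()BBB=>()()BB=>()()(B)B=>()()(())B=>()()(())BB=>()()(())SB=>()()(())[]B=>()()(())[]()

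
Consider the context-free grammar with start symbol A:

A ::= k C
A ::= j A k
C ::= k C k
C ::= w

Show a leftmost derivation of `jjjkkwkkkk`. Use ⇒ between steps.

A⇒jAk⇒jjAkk⇒jjjAkkk⇒jjjkCkkk⇒jjjkkCkkkk⇒jjjkkwkkkk

A ⇒ jAk   [A ::= j A k]
jAk ⇒ jjAkk   [A ::= j A k]
jjAkk ⇒ jjjAkkk   [A ::= j A k]
jjjAkkk ⇒ jjjkCkkk   [A ::= k C]
jjjkCkkk ⇒ jjjkkCkkkk   [C ::= k C k]
jjjkkCkkkk ⇒ jjjkkwkkkk   [C ::= w]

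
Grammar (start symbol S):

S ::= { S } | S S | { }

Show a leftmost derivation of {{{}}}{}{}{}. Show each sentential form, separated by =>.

S => SS => SSS => SSSS => {S}SSS => {{S}}SSS => {{{}}}SSS => {{{}}}{}SS => {{{}}}{}{}S => {{{}}}{}{}{}

S => SS   [S ::= S S]
SS => SSS   [S ::= S S]
SSS => SSSS   [S ::= S S]
SSSS => {S}SSS   [S ::= { S }]
{S}SSS => {{S}}SSS   [S ::= { S }]
{{S}}SSS => {{{}}}SSS   [S ::= { }]
{{{}}}SSS => {{{}}}{}SS   [S ::= { }]
{{{}}}{}SS => {{{}}}{}{}S   [S ::= { }]
{{{}}}{}{}S => {{{}}}{}{}{}   [S ::= { }]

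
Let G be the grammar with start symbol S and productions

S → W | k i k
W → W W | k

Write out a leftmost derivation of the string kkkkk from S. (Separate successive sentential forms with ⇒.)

S ⇒ W   [S → W]
W ⇒ WW   [W → W W]
WW ⇒ kW   [W → k]
kW ⇒ kWW   [W → W W]
kWW ⇒ kWWW   [W → W W]
kWWW ⇒ kWWWW   [W → W W]
kWWWW ⇒ kkWWW   [W → k]
kkWWW ⇒ kkkWW   [W → k]
kkkWW ⇒ kkkkW   [W → k]
kkkkW ⇒ kkkkk   [W → k]

S ⇒ W ⇒ WW ⇒ kW ⇒ kWW ⇒ kWWW ⇒ kWWWW ⇒ kkWWW ⇒ kkkWW ⇒ kkkkW ⇒ kkkkk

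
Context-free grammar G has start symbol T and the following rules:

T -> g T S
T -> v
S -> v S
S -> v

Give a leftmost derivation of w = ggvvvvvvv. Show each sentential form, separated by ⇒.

T ⇒ gTS   [T -> g T S]
gTS ⇒ ggTSS   [T -> g T S]
ggTSS ⇒ ggvSS   [T -> v]
ggvSS ⇒ ggvvSS   [S -> v S]
ggvvSS ⇒ ggvvvSS   [S -> v S]
ggvvvSS ⇒ ggvvvvS   [S -> v]
ggvvvvS ⇒ ggvvvvvS   [S -> v S]
ggvvvvvS ⇒ ggvvvvvvS   [S -> v S]
ggvvvvvvS ⇒ ggvvvvvvv   [S -> v]

T⇒gTS⇒ggTSS⇒ggvSS⇒ggvvSS⇒ggvvvSS⇒ggvvvvS⇒ggvvvvvS⇒ggvvvvvvS⇒ggvvvvvvv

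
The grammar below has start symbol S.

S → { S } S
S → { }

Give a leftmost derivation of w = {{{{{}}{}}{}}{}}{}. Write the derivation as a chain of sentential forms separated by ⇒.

S ⇒ {S}S ⇒ {{S}S}S ⇒ {{{S}S}S}S ⇒ {{{{S}S}S}S}S ⇒ {{{{{}}S}S}S}S ⇒ {{{{{}}{}}S}S}S ⇒ {{{{{}}{}}{}}S}S ⇒ {{{{{}}{}}{}}{}}S ⇒ {{{{{}}{}}{}}{}}{}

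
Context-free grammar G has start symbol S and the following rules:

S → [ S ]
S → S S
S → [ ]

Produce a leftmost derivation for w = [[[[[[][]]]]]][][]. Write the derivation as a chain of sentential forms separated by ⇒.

S⇒SS⇒[S]S⇒[[S]]S⇒[[[S]]]S⇒[[[[S]]]]S⇒[[[[[S]]]]]S⇒[[[[[SS]]]]]S⇒[[[[[[]S]]]]]S⇒[[[[[[][]]]]]]S⇒[[[[[[][]]]]]]SS⇒[[[[[[][]]]]]][]S⇒[[[[[[][]]]]]][][]

S ⇒ SS   [S → S S]
SS ⇒ [S]S   [S → [ S ]]
[S]S ⇒ [[S]]S   [S → [ S ]]
[[S]]S ⇒ [[[S]]]S   [S → [ S ]]
[[[S]]]S ⇒ [[[[S]]]]S   [S → [ S ]]
[[[[S]]]]S ⇒ [[[[[S]]]]]S   [S → [ S ]]
[[[[[S]]]]]S ⇒ [[[[[SS]]]]]S   [S → S S]
[[[[[SS]]]]]S ⇒ [[[[[[]S]]]]]S   [S → [ ]]
[[[[[[]S]]]]]S ⇒ [[[[[[][]]]]]]S   [S → [ ]]
[[[[[[][]]]]]]S ⇒ [[[[[[][]]]]]]SS   [S → S S]
[[[[[[][]]]]]]SS ⇒ [[[[[[][]]]]]][]S   [S → [ ]]
[[[[[[][]]]]]][]S ⇒ [[[[[[][]]]]]][][]   [S → [ ]]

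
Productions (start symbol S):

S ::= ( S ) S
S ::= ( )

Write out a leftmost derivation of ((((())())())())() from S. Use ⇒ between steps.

S ⇒ (S)S   [S ::= ( S ) S]
(S)S ⇒ ((S)S)S   [S ::= ( S ) S]
((S)S)S ⇒ (((S)S)S)S   [S ::= ( S ) S]
(((S)S)S)S ⇒ ((((S)S)S)S)S   [S ::= ( S ) S]
((((S)S)S)S)S ⇒ ((((())S)S)S)S   [S ::= ( )]
((((())S)S)S)S ⇒ ((((())())S)S)S   [S ::= ( )]
((((())())S)S)S ⇒ ((((())())())S)S   [S ::= ( )]
((((())())())S)S ⇒ ((((())())())())S   [S ::= ( )]
((((())())())())S ⇒ ((((())())())())()   [S ::= ( )]

S ⇒ (S)S ⇒ ((S)S)S ⇒ (((S)S)S)S ⇒ ((((S)S)S)S)S ⇒ ((((())S)S)S)S ⇒ ((((())())S)S)S ⇒ ((((())())())S)S ⇒ ((((())())())())S ⇒ ((((())())())())()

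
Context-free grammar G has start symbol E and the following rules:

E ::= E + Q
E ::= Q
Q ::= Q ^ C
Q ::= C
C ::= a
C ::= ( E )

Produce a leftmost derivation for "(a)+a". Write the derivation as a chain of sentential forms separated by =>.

E => E+Q => Q+Q => C+Q => (E)+Q => (Q)+Q => (C)+Q => (a)+Q => (a)+C => (a)+a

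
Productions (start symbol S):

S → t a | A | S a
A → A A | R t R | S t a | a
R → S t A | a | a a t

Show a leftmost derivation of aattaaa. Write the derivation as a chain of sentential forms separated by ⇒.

S⇒Sa⇒Saa⇒Aaa⇒RtRaa⇒aattRaa⇒aattaaa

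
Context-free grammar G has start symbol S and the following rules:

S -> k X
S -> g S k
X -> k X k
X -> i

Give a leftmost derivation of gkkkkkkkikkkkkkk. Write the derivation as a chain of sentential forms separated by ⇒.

S⇒gSk⇒gkXk⇒gkkXkk⇒gkkkXkkk⇒gkkkkXkkkk⇒gkkkkkXkkkkk⇒gkkkkkkXkkkkkk⇒gkkkkkkkXkkkkkkk⇒gkkkkkkkikkkkkkk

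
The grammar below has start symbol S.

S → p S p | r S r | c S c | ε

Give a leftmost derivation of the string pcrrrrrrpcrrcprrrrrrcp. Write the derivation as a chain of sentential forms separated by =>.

S => pSp   [S → p S p]
pSp => pcScp   [S → c S c]
pcScp => pcrSrcp   [S → r S r]
pcrSrcp => pcrrSrrcp   [S → r S r]
pcrrSrrcp => pcrrrSrrrcp   [S → r S r]
pcrrrSrrrcp => pcrrrrSrrrrcp   [S → r S r]
pcrrrrSrrrrcp => pcrrrrrSrrrrrcp   [S → r S r]
pcrrrrrSrrrrrcp => pcrrrrrrSrrrrrrcp   [S → r S r]
pcrrrrrrSrrrrrrcp => pcrrrrrrpSprrrrrrcp   [S → p S p]
pcrrrrrrpSprrrrrrcp => pcrrrrrrpcScprrrrrrcp   [S → c S c]
pcrrrrrrpcScprrrrrrcp => pcrrrrrrpcrSrcprrrrrrcp   [S → r S r]
pcrrrrrrpcrSrcprrrrrrcp => pcrrrrrrpcrrcprrrrrrcp   [S → ε]

S=>pSp=>pcScp=>pcrSrcp=>pcrrSrrcp=>pcrrrSrrrcp=>pcrrrrSrrrrcp=>pcrrrrrSrrrrrcp=>pcrrrrrrSrrrrrrcp=>pcrrrrrrpSprrrrrrcp=>pcrrrrrrpcScprrrrrrcp=>pcrrrrrrpcrSrcprrrrrrcp=>pcrrrrrrpcrrcprrrrrrcp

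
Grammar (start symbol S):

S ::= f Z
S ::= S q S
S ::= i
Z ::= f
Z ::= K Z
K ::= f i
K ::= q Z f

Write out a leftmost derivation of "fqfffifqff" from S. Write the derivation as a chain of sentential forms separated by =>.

S => SqS   [S ::= S q S]
SqS => fZqS   [S ::= f Z]
fZqS => fKZqS   [Z ::= K Z]
fKZqS => fqZfZqS   [K ::= q Z f]
fqZfZqS => fqffZqS   [Z ::= f]
fqffZqS => fqffKZqS   [Z ::= K Z]
fqffKZqS => fqfffiZqS   [K ::= f i]
fqfffiZqS => fqfffifqS   [Z ::= f]
fqfffifqS => fqfffifqfZ   [S ::= f Z]
fqfffifqfZ => fqfffifqff   [Z ::= f]

S => SqS => fZqS => fKZqS => fqZfZqS => fqffZqS => fqffKZqS => fqfffiZqS => fqfffifqS => fqfffifqfZ => fqfffifqff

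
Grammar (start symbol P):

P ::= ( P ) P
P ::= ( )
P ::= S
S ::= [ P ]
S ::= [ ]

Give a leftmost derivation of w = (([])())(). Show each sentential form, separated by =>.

P=>(P)P=>((P)P)P=>((S)P)P=>(([])P)P=>(([])())P=>(([])())()

P => (P)P   [P ::= ( P ) P]
(P)P => ((P)P)P   [P ::= ( P ) P]
((P)P)P => ((S)P)P   [P ::= S]
((S)P)P => (([])P)P   [S ::= [ ]]
(([])P)P => (([])())P   [P ::= ( )]
(([])())P => (([])())()   [P ::= ( )]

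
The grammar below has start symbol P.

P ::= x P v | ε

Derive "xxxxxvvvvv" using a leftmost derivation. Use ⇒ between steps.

P ⇒ xPv ⇒ xxPvv ⇒ xxxPvvv ⇒ xxxxPvvvv ⇒ xxxxxPvvvvv ⇒ xxxxxvvvvv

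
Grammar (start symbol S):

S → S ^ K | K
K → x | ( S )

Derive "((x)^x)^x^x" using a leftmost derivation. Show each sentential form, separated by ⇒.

S ⇒ S^K   [S → S ^ K]
S^K ⇒ S^K^K   [S → S ^ K]
S^K^K ⇒ K^K^K   [S → K]
K^K^K ⇒ (S)^K^K   [K → ( S )]
(S)^K^K ⇒ (S^K)^K^K   [S → S ^ K]
(S^K)^K^K ⇒ (K^K)^K^K   [S → K]
(K^K)^K^K ⇒ ((S)^K)^K^K   [K → ( S )]
((S)^K)^K^K ⇒ ((K)^K)^K^K   [S → K]
((K)^K)^K^K ⇒ ((x)^K)^K^K   [K → x]
((x)^K)^K^K ⇒ ((x)^x)^K^K   [K → x]
((x)^x)^K^K ⇒ ((x)^x)^x^K   [K → x]
((x)^x)^x^K ⇒ ((x)^x)^x^x   [K → x]

S⇒S^K⇒S^K^K⇒K^K^K⇒(S)^K^K⇒(S^K)^K^K⇒(K^K)^K^K⇒((S)^K)^K^K⇒((K)^K)^K^K⇒((x)^K)^K^K⇒((x)^x)^K^K⇒((x)^x)^x^K⇒((x)^x)^x^x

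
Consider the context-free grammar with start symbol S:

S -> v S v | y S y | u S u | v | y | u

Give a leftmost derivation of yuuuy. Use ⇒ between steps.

S ⇒ ySy ⇒ yuSuy ⇒ yuuuy

S ⇒ ySy   [S -> y S y]
ySy ⇒ yuSuy   [S -> u S u]
yuSuy ⇒ yuuuy   [S -> u]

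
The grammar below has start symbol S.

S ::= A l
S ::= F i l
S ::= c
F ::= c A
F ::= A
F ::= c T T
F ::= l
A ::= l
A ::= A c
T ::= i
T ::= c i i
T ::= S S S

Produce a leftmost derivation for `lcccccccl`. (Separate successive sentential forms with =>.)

S => Al => Acl => Accl => Acccl => Accccl => Acccccl => Accccccl => Acccccccl => lcccccccl

S => Al   [S ::= A l]
Al => Acl   [A ::= A c]
Acl => Accl   [A ::= A c]
Accl => Acccl   [A ::= A c]
Acccl => Accccl   [A ::= A c]
Accccl => Acccccl   [A ::= A c]
Acccccl => Accccccl   [A ::= A c]
Accccccl => Acccccccl   [A ::= A c]
Acccccccl => lcccccccl   [A ::= l]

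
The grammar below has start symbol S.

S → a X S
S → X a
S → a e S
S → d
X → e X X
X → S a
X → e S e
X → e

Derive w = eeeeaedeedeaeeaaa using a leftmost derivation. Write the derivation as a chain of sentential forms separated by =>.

S => Xa => Saa => Xaaa => eXXaaa => eeXXXaaa => eeeXXaaa => eeeeSeXaaa => eeeeaXSeXaaa => eeeeaeSeSeXaaa => eeeeaedeSeXaaa => eeeeaedeXaeXaaa => eeeeaedeeSeaeXaaa => eeeeaedeedeaeXaaa => eeeeaedeedeaeeaaa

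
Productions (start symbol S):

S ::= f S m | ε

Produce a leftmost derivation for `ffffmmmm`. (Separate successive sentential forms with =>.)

S => fSm => ffSmm => fffSmmm => ffffSmmmm => ffffmmmm

S => fSm   [S ::= f S m]
fSm => ffSmm   [S ::= f S m]
ffSmm => fffSmmm   [S ::= f S m]
fffSmmm => ffffSmmmm   [S ::= f S m]
ffffSmmmm => ffffmmmm   [S ::= ε]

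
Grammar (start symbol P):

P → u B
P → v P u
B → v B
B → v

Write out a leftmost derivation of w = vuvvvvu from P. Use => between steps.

P=>vPu=>vuBu=>vuvBu=>vuvvBu=>vuvvvBu=>vuvvvvu

P => vPu   [P → v P u]
vPu => vuBu   [P → u B]
vuBu => vuvBu   [B → v B]
vuvBu => vuvvBu   [B → v B]
vuvvBu => vuvvvBu   [B → v B]
vuvvvBu => vuvvvvu   [B → v]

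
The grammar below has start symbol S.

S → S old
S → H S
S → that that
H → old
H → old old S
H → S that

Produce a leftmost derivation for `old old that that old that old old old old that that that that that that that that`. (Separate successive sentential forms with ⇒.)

S ⇒ H S ⇒ old old S S ⇒ old old H S S ⇒ old old S that S S ⇒ old old S old that S S ⇒ old old that that old that S S ⇒ old old that that old that H S S ⇒ old old that that old that old old S S S ⇒ old old that that old that old old H S S S ⇒ old old that that old that old old old old S S S S ⇒ old old that that old that old old old old that that S S S ⇒ old old that that old that old old old old that that that that S S ⇒ old old that that old that old old old old that that that that that that S ⇒ old old that that old that old old old old that that that that that that that that

S ⇒ H S   [S → H S]
H S ⇒ old old S S   [H → old old S]
old old S S ⇒ old old H S S   [S → H S]
old old H S S ⇒ old old S that S S   [H → S that]
old old S that S S ⇒ old old S old that S S   [S → S old]
old old S old that S S ⇒ old old that that old that S S   [S → that that]
old old that that old that S S ⇒ old old that that old that H S S   [S → H S]
old old that that old that H S S ⇒ old old that that old that old old S S S   [H → old old S]
old old that that old that old old S S S ⇒ old old that that old that old old H S S S   [S → H S]
old old that that old that old old H S S S ⇒ old old that that old that old old old old S S S S   [H → old old S]
old old that that old that old old old old S S S S ⇒ old old that that old that old old old old that that S S S   [S → that that]
old old that that old that old old old old that that S S S ⇒ old old that that old that old old old old that that that that S S   [S → that that]
old old that that old that old old old old that that that that S S ⇒ old old that that old that old old old old that that that that that that S   [S → that that]
old old that that old that old old old old that that that that that that S ⇒ old old that that old that old old old old that that that that that that that that   [S → that that]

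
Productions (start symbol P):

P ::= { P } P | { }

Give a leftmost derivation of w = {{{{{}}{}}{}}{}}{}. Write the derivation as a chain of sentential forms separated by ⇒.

P⇒{P}P⇒{{P}P}P⇒{{{P}P}P}P⇒{{{{P}P}P}P}P⇒{{{{{}}P}P}P}P⇒{{{{{}}{}}P}P}P⇒{{{{{}}{}}{}}P}P⇒{{{{{}}{}}{}}{}}P⇒{{{{{}}{}}{}}{}}{}

P ⇒ {P}P   [P ::= { P } P]
{P}P ⇒ {{P}P}P   [P ::= { P } P]
{{P}P}P ⇒ {{{P}P}P}P   [P ::= { P } P]
{{{P}P}P}P ⇒ {{{{P}P}P}P}P   [P ::= { P } P]
{{{{P}P}P}P}P ⇒ {{{{{}}P}P}P}P   [P ::= { }]
{{{{{}}P}P}P}P ⇒ {{{{{}}{}}P}P}P   [P ::= { }]
{{{{{}}{}}P}P}P ⇒ {{{{{}}{}}{}}P}P   [P ::= { }]
{{{{{}}{}}{}}P}P ⇒ {{{{{}}{}}{}}{}}P   [P ::= { }]
{{{{{}}{}}{}}{}}P ⇒ {{{{{}}{}}{}}{}}{}   [P ::= { }]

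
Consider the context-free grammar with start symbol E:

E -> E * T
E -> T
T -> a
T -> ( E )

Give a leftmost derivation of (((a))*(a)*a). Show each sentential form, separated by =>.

E => T   [E -> T]
T => (E)   [T -> ( E )]
(E) => (E*T)   [E -> E * T]
(E*T) => (E*T*T)   [E -> E * T]
(E*T*T) => (T*T*T)   [E -> T]
(T*T*T) => ((E)*T*T)   [T -> ( E )]
((E)*T*T) => ((T)*T*T)   [E -> T]
((T)*T*T) => (((E))*T*T)   [T -> ( E )]
(((E))*T*T) => (((T))*T*T)   [E -> T]
(((T))*T*T) => (((a))*T*T)   [T -> a]
(((a))*T*T) => (((a))*(E)*T)   [T -> ( E )]
(((a))*(E)*T) => (((a))*(T)*T)   [E -> T]
(((a))*(T)*T) => (((a))*(a)*T)   [T -> a]
(((a))*(a)*T) => (((a))*(a)*a)   [T -> a]

E => T => (E) => (E*T) => (E*T*T) => (T*T*T) => ((E)*T*T) => ((T)*T*T) => (((E))*T*T) => (((T))*T*T) => (((a))*T*T) => (((a))*(E)*T) => (((a))*(T)*T) => (((a))*(a)*T) => (((a))*(a)*a)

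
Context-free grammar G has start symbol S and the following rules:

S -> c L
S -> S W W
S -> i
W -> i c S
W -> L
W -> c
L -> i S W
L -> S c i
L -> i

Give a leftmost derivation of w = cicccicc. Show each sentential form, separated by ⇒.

S ⇒ SWW   [S -> S W W]
SWW ⇒ cLWW   [S -> c L]
cLWW ⇒ cSciWW   [L -> S c i]
cSciWW ⇒ cSWWciWW   [S -> S W W]
cSWWciWW ⇒ ciWWciWW   [S -> i]
ciWWciWW ⇒ cicWciWW   [W -> c]
cicWciWW ⇒ ciccciWW   [W -> c]
ciccciWW ⇒ cicccicW   [W -> c]
cicccicW ⇒ cicccicc   [W -> c]

S⇒SWW⇒cLWW⇒cSciWW⇒cSWWciWW⇒ciWWciWW⇒cicWciWW⇒ciccciWW⇒cicccicW⇒cicccicc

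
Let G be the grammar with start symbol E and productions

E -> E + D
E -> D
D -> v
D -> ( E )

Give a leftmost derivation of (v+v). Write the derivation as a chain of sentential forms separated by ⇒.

E ⇒ D   [E -> D]
D ⇒ (E)   [D -> ( E )]
(E) ⇒ (E+D)   [E -> E + D]
(E+D) ⇒ (D+D)   [E -> D]
(D+D) ⇒ (v+D)   [D -> v]
(v+D) ⇒ (v+v)   [D -> v]

E ⇒ D ⇒ (E) ⇒ (E+D) ⇒ (D+D) ⇒ (v+D) ⇒ (v+v)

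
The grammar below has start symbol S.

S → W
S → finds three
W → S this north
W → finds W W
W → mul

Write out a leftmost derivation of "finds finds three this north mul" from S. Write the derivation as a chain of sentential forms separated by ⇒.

S ⇒ W ⇒ finds W W ⇒ finds S this north W ⇒ finds finds three this north W ⇒ finds finds three this north mul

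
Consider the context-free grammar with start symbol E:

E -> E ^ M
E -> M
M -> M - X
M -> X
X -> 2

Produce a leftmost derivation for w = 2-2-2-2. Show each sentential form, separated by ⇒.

E⇒M⇒M-X⇒M-X-X⇒M-X-X-X⇒X-X-X-X⇒2-X-X-X⇒2-2-X-X⇒2-2-2-X⇒2-2-2-2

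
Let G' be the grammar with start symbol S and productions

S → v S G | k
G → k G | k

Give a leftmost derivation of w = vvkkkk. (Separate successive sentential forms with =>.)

S => vSG => vvSGG => vvkGG => vvkkG => vvkkkG => vvkkkk

S => vSG   [S → v S G]
vSG => vvSGG   [S → v S G]
vvSGG => vvkGG   [S → k]
vvkGG => vvkkG   [G → k]
vvkkG => vvkkkG   [G → k G]
vvkkkG => vvkkkk   [G → k]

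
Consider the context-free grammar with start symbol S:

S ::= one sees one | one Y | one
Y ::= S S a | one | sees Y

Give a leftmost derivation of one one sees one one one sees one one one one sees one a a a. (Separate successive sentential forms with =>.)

S => one Y   [S ::= one Y]
one Y => one S S a   [Y ::= S S a]
one S S a => one one sees one S a   [S ::= one sees one]
one one sees one S a => one one sees one one Y a   [S ::= one Y]
one one sees one one Y a => one one sees one one S S a a   [Y ::= S S a]
one one sees one one S S a a => one one sees one one one sees one S a a   [S ::= one sees one]
one one sees one one one sees one S a a => one one sees one one one sees one one Y a a   [S ::= one Y]
one one sees one one one sees one one Y a a => one one sees one one one sees one one S S a a a   [Y ::= S S a]
one one sees one one one sees one one S S a a a => one one sees one one one sees one one one S a a a   [S ::= one]
one one sees one one one sees one one one S a a a => one one sees one one one sees one one one one sees one a a a   [S ::= one sees one]

S => one Y => one S S a => one one sees one S a => one one sees one one Y a => one one sees one one S S a a => one one sees one one one sees one S a a => one one sees one one one sees one one Y a a => one one sees one one one sees one one S S a a a => one one sees one one one sees one one one S a a a => one one sees one one one sees one one one one sees one a a a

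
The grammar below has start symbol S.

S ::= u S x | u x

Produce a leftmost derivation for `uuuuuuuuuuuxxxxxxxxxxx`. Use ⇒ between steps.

S⇒uSx⇒uuSxx⇒uuuSxxx⇒uuuuSxxxx⇒uuuuuSxxxxx⇒uuuuuuSxxxxxx⇒uuuuuuuSxxxxxxx⇒uuuuuuuuSxxxxxxxx⇒uuuuuuuuuSxxxxxxxxx⇒uuuuuuuuuuSxxxxxxxxxx⇒uuuuuuuuuuuxxxxxxxxxxx

S ⇒ uSx   [S ::= u S x]
uSx ⇒ uuSxx   [S ::= u S x]
uuSxx ⇒ uuuSxxx   [S ::= u S x]
uuuSxxx ⇒ uuuuSxxxx   [S ::= u S x]
uuuuSxxxx ⇒ uuuuuSxxxxx   [S ::= u S x]
uuuuuSxxxxx ⇒ uuuuuuSxxxxxx   [S ::= u S x]
uuuuuuSxxxxxx ⇒ uuuuuuuSxxxxxxx   [S ::= u S x]
uuuuuuuSxxxxxxx ⇒ uuuuuuuuSxxxxxxxx   [S ::= u S x]
uuuuuuuuSxxxxxxxx ⇒ uuuuuuuuuSxxxxxxxxx   [S ::= u S x]
uuuuuuuuuSxxxxxxxxx ⇒ uuuuuuuuuuSxxxxxxxxxx   [S ::= u S x]
uuuuuuuuuuSxxxxxxxxxx ⇒ uuuuuuuuuuuxxxxxxxxxxx   [S ::= u x]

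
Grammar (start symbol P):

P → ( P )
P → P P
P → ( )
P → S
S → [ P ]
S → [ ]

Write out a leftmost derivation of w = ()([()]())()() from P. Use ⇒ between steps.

P ⇒ PP ⇒ ()P ⇒ ()PP ⇒ ()PPP ⇒ ()(P)PP ⇒ ()(PP)PP ⇒ ()(SP)PP ⇒ ()([P]P)PP ⇒ ()([()]P)PP ⇒ ()([()]())PP ⇒ ()([()]())()P ⇒ ()([()]())()()

P ⇒ PP   [P → P P]
PP ⇒ ()P   [P → ( )]
()P ⇒ ()PP   [P → P P]
()PP ⇒ ()PPP   [P → P P]
()PPP ⇒ ()(P)PP   [P → ( P )]
()(P)PP ⇒ ()(PP)PP   [P → P P]
()(PP)PP ⇒ ()(SP)PP   [P → S]
()(SP)PP ⇒ ()([P]P)PP   [S → [ P ]]
()([P]P)PP ⇒ ()([()]P)PP   [P → ( )]
()([()]P)PP ⇒ ()([()]())PP   [P → ( )]
()([()]())PP ⇒ ()([()]())()P   [P → ( )]
()([()]())()P ⇒ ()([()]())()()   [P → ( )]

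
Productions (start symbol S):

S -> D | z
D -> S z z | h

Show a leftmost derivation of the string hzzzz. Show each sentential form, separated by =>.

S => D   [S -> D]
D => Szz   [D -> S z z]
Szz => Dzz   [S -> D]
Dzz => Szzzz   [D -> S z z]
Szzzz => Dzzzz   [S -> D]
Dzzzz => hzzzz   [D -> h]

S => D => Szz => Dzz => Szzzz => Dzzzz => hzzzz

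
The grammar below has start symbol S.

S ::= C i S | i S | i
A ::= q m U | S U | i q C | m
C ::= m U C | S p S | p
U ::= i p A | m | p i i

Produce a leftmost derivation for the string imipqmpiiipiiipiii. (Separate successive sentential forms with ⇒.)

S ⇒ iS ⇒ iCiS ⇒ iSpSiS ⇒ iCiSpSiS ⇒ imUCiSpSiS ⇒ imipACiSpSiS ⇒ imipqmUCiSpSiS ⇒ imipqmpiiCiSpSiS ⇒ imipqmpiiSpSiSpSiS ⇒ imipqmpiiipSiSpSiS ⇒ imipqmpiiipiiSpSiS ⇒ imipqmpiiipiiipSiS ⇒ imipqmpiiipiiipiiS ⇒ imipqmpiiipiiipiii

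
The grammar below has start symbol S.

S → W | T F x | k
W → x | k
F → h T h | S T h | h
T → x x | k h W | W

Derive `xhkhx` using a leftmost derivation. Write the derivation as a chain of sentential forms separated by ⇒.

S⇒TFx⇒WFx⇒xFx⇒xhThx⇒xhWhx⇒xhkhx

S ⇒ TFx   [S → T F x]
TFx ⇒ WFx   [T → W]
WFx ⇒ xFx   [W → x]
xFx ⇒ xhThx   [F → h T h]
xhThx ⇒ xhWhx   [T → W]
xhWhx ⇒ xhkhx   [W → k]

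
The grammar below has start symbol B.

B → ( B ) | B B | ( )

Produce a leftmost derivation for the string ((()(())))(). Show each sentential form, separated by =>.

B=>BB=>(B)B=>((B))B=>((BB))B=>((()B))B=>((()(B)))B=>((()(())))B=>((()(())))()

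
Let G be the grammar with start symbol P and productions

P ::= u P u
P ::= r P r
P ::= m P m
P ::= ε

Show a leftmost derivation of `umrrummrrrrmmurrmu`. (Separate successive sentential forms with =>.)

P => uPu => umPmu => umrPrmu => umrrPrrmu => umrruPurrmu => umrrumPmurrmu => umrrummPmmurrmu => umrrummrPrmmurrmu => umrrummrrPrrmmurrmu => umrrummrrrrmmurrmu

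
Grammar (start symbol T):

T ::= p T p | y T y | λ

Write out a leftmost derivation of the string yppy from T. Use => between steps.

T => yTy => ypTpy => yppy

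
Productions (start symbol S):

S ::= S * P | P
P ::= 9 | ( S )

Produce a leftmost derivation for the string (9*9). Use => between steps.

S => P   [S ::= P]
P => (S)   [P ::= ( S )]
(S) => (S*P)   [S ::= S * P]
(S*P) => (P*P)   [S ::= P]
(P*P) => (9*P)   [P ::= 9]
(9*P) => (9*9)   [P ::= 9]

S => P => (S) => (S*P) => (P*P) => (9*P) => (9*9)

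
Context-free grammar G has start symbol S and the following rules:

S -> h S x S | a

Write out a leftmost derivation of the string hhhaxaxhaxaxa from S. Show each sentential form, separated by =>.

S => hSxS => hhSxSxS => hhhSxSxSxS => hhhaxSxSxS => hhhaxaxSxS => hhhaxaxhSxSxS => hhhaxaxhaxSxS => hhhaxaxhaxaxS => hhhaxaxhaxaxa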